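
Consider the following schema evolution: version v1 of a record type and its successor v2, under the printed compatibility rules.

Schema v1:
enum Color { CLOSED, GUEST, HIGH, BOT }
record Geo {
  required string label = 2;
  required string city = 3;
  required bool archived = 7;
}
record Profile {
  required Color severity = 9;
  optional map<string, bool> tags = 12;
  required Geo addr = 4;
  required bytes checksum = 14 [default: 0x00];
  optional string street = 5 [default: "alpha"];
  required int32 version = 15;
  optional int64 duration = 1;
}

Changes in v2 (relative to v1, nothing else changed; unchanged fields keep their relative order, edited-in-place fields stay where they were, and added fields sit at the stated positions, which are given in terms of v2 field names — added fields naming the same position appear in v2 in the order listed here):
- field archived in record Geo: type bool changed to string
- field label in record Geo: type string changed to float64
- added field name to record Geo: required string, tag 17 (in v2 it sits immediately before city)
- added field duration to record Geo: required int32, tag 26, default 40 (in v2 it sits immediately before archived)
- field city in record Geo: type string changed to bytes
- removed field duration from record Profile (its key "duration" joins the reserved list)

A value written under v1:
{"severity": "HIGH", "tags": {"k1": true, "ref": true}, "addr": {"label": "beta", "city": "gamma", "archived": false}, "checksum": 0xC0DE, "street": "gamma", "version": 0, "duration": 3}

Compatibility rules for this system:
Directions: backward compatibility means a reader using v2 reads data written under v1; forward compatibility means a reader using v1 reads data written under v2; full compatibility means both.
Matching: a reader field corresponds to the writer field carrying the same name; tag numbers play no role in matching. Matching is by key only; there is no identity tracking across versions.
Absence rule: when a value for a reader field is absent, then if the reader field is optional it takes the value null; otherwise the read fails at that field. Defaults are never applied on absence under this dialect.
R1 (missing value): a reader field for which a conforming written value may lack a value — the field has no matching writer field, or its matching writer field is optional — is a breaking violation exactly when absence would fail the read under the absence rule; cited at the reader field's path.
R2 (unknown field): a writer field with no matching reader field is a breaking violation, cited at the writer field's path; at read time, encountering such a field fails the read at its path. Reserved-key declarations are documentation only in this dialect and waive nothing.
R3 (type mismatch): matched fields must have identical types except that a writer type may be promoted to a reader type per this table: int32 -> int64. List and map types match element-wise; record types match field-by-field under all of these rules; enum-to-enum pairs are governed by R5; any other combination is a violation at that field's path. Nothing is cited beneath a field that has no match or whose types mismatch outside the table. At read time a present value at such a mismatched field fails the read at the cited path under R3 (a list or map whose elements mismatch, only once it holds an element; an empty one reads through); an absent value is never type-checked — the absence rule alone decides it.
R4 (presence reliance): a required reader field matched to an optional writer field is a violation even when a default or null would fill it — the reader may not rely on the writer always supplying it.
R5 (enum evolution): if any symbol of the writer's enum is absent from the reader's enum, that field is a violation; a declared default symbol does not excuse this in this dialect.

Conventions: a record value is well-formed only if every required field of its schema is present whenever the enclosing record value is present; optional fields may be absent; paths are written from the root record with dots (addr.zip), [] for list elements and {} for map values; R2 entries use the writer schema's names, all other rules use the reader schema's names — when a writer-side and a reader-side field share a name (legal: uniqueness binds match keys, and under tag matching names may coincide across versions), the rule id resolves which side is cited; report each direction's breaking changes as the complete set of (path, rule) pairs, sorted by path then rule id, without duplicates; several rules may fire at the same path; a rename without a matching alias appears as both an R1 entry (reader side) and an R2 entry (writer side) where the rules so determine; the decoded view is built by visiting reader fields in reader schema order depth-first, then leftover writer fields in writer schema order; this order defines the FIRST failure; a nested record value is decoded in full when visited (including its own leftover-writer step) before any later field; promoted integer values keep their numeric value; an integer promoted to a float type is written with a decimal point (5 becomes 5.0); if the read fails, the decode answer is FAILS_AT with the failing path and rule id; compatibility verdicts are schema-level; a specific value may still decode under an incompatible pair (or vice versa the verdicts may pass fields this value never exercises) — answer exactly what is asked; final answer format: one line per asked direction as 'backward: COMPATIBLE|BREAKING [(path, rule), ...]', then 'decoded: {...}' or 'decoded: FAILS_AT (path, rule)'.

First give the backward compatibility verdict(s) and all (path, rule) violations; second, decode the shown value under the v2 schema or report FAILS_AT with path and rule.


the writer's type comes first in each Profile pair
backward pass over Profile, reader schema v2, writer schema v1:
  severity: Color -> Color, writer required; from severity
  tags: map<string, bool> -> map<string, bool>, writer optional; from tags
  addr: Geo -> Geo, writer required; from addr
  checksum: bytes -> bytes, writer required; from checksum
  street: string -> string, writer optional; from street
  version: int32 -> int32, writer required; from version
  leftover writer field: duration
  addr.label: string -> float64, writer required; from addr.label
  no writer field matches reader addr.name
  addr.city: string -> bytes, writer required; from addr.city
  no writer field matches reader addr.duration
  addr.archived: bool -> string, writer required; from addr.archived
  breaking: (addr.archived, R3)
  breaking: (addr.city, R3)
  breaking: (addr.duration, R1)
  breaking: (addr.label, R3)
  breaking: (addr.name, R1)
  breaking: (duration, R2)
  => backward verdict for Profile: BREAKING, 6 violation(s)
decode walk for Profile under reader schema v2:
  severity := "HIGH"
  tags := {"k1": true, "ref": true}
  read fails at addr.label under R3
  => FAILS_AT (addr.label, R3)

backward: BREAKING [(addr.archived, R3), (addr.city, R3), (addr.duration, R1), (addr.label, R3), (addr.name, R1), (duration, R2)]; decoded: FAILS_AT (addr.label, R3)


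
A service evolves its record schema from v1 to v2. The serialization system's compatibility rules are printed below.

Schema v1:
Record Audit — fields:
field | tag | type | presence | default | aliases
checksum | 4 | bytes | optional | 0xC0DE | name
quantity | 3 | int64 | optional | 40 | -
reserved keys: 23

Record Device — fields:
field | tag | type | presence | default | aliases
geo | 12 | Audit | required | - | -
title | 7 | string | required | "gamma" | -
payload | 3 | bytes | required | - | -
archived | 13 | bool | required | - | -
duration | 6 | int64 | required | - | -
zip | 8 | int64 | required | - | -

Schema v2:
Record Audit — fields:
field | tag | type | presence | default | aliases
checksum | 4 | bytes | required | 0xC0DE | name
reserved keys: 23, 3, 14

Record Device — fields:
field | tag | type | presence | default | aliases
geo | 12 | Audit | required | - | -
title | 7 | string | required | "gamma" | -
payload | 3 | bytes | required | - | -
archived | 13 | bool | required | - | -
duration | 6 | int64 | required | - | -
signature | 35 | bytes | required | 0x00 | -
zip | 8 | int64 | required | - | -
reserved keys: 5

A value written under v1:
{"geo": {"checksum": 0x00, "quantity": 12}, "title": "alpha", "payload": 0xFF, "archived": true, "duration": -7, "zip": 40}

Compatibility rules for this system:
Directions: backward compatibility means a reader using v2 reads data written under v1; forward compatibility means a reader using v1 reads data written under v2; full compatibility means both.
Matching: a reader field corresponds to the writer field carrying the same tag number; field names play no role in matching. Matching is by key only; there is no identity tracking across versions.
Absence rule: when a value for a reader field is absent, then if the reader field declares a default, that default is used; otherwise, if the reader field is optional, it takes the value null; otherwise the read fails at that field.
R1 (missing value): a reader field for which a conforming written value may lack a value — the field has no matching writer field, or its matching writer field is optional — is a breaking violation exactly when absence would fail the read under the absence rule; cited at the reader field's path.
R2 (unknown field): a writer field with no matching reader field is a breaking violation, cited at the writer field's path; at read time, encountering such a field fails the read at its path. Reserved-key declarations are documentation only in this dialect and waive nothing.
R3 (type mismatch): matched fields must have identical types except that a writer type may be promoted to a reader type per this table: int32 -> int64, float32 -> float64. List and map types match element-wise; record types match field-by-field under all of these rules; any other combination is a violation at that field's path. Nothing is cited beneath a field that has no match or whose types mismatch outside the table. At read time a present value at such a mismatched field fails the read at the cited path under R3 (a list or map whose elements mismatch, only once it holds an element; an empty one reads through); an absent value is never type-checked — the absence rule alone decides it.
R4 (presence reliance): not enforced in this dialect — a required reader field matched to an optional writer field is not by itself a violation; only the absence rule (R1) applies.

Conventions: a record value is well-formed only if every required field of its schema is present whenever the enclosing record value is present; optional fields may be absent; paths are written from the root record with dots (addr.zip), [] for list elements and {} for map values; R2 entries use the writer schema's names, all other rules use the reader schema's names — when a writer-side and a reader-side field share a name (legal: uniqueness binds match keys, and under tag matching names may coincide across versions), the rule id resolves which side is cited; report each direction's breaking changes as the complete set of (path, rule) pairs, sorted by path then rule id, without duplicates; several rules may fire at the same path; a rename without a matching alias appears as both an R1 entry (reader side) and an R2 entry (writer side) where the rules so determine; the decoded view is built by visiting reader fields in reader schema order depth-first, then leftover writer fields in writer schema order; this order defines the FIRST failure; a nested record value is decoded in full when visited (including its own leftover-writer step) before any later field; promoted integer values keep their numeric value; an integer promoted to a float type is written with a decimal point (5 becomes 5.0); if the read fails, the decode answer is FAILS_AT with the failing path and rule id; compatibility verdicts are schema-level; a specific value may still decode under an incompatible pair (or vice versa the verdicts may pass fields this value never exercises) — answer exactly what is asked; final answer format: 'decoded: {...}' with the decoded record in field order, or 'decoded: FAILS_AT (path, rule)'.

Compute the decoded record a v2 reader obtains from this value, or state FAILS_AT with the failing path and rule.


each type pair in Device: writer, then reader
decode walk for Device under reader schema v2:
  geo.checksum := 0x00
  read fails at geo.quantity under R2 (unknown field)
  => FAILS_AT (geo.quantity, R2)
diffs on Device not affecting the asked answer:
  added field signature to record Device: required bytes, tag 35, default 0x00 (in v2 it sits immediately before zip) -> affects the rule determinations only; this particular Device value decodes identically
  field checksum in record Audit: optional changed to required -> fires no rule on Device under this dialect and leaves the result unchanged

decoded: FAILS_AT (geo.quantity, R2)


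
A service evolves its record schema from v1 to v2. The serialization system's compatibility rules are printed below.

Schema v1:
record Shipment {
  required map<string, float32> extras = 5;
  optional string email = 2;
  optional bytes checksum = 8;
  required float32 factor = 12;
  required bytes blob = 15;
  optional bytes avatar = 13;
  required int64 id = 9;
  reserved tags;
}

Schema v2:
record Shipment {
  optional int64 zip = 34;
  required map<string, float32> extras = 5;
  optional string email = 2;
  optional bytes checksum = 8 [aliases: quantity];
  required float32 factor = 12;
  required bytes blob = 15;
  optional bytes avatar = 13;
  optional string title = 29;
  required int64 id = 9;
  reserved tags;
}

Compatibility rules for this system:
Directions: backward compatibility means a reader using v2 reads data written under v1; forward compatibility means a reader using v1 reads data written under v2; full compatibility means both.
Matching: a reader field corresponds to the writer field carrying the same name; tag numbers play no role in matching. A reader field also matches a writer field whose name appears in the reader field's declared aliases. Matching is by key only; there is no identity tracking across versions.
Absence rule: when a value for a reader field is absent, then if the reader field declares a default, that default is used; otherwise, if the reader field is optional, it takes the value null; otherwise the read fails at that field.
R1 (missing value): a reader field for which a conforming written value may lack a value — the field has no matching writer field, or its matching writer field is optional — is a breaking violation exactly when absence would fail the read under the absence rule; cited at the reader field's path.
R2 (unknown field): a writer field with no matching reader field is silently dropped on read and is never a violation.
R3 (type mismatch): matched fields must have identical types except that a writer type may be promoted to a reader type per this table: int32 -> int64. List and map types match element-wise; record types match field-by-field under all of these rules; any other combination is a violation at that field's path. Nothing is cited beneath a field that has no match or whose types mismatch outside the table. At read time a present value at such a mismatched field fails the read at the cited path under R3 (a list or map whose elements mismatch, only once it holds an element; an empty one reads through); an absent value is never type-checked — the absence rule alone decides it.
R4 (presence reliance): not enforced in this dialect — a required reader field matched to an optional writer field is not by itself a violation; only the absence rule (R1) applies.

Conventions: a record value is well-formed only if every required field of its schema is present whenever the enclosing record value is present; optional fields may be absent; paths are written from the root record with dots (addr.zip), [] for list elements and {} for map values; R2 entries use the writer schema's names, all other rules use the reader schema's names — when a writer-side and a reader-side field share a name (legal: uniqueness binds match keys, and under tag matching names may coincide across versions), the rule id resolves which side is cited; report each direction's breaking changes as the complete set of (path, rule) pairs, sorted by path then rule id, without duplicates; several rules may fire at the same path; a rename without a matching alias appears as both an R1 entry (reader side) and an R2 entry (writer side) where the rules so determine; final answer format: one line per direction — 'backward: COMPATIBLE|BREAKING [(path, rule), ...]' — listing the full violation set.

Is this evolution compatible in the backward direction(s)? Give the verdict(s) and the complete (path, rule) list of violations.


arrows below run writer -> reader for Shipment
backward for Shipment (reader v2, writer v1):
  no writer field matches reader zip
  extras <- extras (map<string, float32> -> map<string, float32>, writer required)
  email <- email (string -> string, writer optional)
  checksum <- checksum (bytes -> bytes, writer optional)
  factor <- factor (float32 -> float32, writer required)
  blob <- blob (bytes -> bytes, writer required)
  avatar <- avatar (bytes -> bytes, writer optional)
  no writer field matches reader title
  id <- id (int64 -> int64, writer required)
  => backward: COMPATIBLE
ruling out the remaining Shipment differences:
  added field zip to record Shipment: optional int64, tag 34 (in v2 it sits immediately before extras) -> fires no rule on Shipment, leaving the asked answer as it is
  added field title to record Shipment: optional string, tag 29 (in v2 it sits immediately before id) -> fires no rule on Shipment, leaving the asked answer as it is

backward: COMPATIBLE []


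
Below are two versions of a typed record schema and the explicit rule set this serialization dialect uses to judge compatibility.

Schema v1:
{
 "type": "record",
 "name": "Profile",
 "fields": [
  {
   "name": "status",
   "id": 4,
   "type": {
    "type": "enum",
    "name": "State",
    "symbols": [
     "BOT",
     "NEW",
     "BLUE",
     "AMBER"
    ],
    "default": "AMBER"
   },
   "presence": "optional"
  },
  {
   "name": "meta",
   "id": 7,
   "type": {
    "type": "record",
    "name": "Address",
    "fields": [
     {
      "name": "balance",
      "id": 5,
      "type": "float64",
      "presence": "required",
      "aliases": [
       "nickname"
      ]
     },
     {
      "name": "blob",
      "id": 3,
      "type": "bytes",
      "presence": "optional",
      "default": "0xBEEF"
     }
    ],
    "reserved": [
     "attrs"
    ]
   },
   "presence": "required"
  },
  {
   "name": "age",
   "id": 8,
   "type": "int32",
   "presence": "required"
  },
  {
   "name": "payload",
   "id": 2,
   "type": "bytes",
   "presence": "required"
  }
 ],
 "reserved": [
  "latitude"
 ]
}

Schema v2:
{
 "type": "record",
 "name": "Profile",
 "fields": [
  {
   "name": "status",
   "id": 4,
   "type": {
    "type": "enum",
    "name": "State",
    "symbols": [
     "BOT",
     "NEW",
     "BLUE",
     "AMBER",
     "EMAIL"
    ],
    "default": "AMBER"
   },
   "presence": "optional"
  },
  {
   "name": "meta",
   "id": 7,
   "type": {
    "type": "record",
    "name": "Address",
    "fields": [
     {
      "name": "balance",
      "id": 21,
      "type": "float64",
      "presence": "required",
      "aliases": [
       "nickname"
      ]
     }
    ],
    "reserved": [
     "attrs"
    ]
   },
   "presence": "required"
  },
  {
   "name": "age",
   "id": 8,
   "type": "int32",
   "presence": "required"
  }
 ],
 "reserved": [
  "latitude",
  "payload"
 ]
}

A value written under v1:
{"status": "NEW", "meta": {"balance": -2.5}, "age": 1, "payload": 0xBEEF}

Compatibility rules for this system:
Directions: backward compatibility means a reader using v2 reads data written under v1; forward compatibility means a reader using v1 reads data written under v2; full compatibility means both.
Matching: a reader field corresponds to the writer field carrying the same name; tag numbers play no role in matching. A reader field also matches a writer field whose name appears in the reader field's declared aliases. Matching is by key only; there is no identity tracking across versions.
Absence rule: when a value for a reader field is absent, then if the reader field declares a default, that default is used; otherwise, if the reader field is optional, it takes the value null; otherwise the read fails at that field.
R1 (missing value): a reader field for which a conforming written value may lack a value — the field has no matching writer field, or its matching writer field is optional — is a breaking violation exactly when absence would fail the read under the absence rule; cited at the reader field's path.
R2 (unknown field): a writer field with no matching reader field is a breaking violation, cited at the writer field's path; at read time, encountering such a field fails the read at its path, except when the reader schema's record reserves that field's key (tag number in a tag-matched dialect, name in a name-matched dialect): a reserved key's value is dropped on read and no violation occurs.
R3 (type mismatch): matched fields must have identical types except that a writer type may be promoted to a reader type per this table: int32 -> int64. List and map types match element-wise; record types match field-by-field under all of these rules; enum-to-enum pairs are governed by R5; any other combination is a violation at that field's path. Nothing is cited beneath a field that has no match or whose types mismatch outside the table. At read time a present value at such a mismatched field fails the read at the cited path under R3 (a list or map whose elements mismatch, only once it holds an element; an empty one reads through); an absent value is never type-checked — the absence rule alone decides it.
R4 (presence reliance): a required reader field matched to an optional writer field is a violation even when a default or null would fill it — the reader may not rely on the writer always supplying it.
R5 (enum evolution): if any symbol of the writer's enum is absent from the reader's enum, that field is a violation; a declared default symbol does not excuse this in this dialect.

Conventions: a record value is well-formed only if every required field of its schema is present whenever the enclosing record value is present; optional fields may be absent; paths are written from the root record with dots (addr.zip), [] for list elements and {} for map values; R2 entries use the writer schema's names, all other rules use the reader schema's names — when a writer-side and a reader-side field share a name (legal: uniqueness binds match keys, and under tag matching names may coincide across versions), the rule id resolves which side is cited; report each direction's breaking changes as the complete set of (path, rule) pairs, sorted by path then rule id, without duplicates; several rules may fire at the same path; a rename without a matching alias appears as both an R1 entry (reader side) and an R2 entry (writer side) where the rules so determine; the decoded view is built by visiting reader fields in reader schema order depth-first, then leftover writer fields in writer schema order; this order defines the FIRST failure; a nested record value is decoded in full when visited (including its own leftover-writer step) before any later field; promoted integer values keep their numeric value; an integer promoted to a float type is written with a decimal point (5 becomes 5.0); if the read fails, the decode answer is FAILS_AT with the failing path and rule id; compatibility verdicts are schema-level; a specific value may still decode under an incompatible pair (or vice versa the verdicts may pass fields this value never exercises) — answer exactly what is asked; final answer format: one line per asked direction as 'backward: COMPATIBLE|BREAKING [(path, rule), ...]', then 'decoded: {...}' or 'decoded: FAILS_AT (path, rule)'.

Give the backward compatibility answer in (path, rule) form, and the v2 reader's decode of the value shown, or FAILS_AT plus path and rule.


backward: BREAKING [(meta.blob, R2)]; decoded: {"status": "NEW", "meta": {"balance": -2.5}, "age": 1}

each type pair in Profile: writer, then reader
checking backward for Profile: reader v2 against writer v1:
  status <- status (State -> State, writer optional)
  meta <- meta (Address -> Address, writer required)
  age <- age (int32 -> int32, writer required)
  writer field payload has no reader counterpart
  meta.balance <- meta.balance (float64 -> float64, writer required)
  writer field meta.blob has no reader counterpart
  rule R2 violated at meta.blob
  => 1 violation(s): backward is BREAKING for Profile
decode walk for Profile under reader schema v2:
  status := "NEW"
  meta.balance := -2.5
  age := 1
  writer payload: reserved -> dropped
  => decoded: {"status": "NEW", "meta": {"balance": -2.5}, "age": 1}
ruling out the remaining Profile differences:
  enum State (field status in record Profile): symbol EMAIL added -> affects forward compatibility only, which is not asked
  field balance in record Address: tag 5 changed to 21 -> triggers nothing under Profile's printed rules — same verdict


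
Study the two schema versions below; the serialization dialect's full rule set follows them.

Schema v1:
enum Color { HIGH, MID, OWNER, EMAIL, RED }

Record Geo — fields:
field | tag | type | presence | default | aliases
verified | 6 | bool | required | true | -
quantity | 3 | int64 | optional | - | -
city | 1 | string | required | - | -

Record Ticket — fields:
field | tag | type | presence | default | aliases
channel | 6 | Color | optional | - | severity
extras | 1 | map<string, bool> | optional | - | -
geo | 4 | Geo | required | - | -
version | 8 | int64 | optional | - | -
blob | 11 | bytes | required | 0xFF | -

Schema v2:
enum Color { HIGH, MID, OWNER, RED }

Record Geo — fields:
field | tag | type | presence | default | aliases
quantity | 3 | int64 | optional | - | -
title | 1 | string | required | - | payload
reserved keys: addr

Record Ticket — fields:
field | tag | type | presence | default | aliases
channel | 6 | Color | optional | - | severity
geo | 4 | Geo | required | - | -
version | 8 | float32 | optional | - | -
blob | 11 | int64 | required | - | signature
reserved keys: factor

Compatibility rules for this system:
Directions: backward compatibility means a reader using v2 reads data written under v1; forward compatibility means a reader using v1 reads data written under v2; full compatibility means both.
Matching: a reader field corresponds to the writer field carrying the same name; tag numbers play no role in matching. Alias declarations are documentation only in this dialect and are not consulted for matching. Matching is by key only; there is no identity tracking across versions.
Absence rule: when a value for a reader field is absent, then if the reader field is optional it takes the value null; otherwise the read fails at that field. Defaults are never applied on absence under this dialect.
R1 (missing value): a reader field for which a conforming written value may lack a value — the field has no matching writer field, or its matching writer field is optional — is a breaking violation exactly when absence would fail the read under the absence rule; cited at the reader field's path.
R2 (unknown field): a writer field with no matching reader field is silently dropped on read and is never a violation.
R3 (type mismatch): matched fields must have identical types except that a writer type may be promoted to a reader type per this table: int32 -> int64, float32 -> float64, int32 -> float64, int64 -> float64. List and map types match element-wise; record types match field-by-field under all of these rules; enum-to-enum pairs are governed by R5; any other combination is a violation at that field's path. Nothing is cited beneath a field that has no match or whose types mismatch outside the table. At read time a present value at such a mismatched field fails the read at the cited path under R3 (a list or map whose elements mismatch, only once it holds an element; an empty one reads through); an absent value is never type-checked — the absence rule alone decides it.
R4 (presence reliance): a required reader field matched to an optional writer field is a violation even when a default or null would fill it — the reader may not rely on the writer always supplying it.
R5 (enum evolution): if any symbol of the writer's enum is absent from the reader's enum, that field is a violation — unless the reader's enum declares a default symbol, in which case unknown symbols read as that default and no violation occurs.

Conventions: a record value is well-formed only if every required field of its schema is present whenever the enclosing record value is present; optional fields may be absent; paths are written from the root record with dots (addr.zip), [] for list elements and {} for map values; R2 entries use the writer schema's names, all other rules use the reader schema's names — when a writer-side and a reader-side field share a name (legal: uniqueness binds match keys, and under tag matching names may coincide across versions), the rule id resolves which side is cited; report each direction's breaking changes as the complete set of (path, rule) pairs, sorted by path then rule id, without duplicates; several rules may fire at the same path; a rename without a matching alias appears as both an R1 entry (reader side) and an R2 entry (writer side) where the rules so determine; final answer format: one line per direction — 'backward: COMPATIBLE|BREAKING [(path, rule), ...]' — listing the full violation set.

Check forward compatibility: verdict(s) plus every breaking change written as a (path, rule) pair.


each type pair in Ticket: writer, then reader
forward on Ticket — v1 reading data written by v2:
  Color -> Color, writer optional: channel aligns to channel
  extras: no writer-side match
  Geo -> Geo, writer required: geo aligns to geo
  float32 -> int64, writer optional: version aligns to version
  int64 -> bytes, writer required: blob aligns to blob
  geo.verified: no writer-side match
  int64 -> int64, writer optional: geo.quantity aligns to geo.quantity
  geo.city: no writer-side match
  leftover writer field: geo.title
  violation R3 at blob
  violation R1 at geo.city
  violation R1 at geo.verified
  violation R3 at version
  => forward verdict for Ticket: BREAKING, 4 violation(s)
the rest of the Ticket diff is inert for this question:
  enum Color (field channel in record Ticket): symbol EMAIL removed -> affects backward compatibility only, which is not asked
  removed field extras from record Ticket -> fires no rule on Ticket, leaving the asked answer as it is

forward: BREAKING [(blob, R3), (geo.city, R1), (geo.verified, R1), (version, R3)]


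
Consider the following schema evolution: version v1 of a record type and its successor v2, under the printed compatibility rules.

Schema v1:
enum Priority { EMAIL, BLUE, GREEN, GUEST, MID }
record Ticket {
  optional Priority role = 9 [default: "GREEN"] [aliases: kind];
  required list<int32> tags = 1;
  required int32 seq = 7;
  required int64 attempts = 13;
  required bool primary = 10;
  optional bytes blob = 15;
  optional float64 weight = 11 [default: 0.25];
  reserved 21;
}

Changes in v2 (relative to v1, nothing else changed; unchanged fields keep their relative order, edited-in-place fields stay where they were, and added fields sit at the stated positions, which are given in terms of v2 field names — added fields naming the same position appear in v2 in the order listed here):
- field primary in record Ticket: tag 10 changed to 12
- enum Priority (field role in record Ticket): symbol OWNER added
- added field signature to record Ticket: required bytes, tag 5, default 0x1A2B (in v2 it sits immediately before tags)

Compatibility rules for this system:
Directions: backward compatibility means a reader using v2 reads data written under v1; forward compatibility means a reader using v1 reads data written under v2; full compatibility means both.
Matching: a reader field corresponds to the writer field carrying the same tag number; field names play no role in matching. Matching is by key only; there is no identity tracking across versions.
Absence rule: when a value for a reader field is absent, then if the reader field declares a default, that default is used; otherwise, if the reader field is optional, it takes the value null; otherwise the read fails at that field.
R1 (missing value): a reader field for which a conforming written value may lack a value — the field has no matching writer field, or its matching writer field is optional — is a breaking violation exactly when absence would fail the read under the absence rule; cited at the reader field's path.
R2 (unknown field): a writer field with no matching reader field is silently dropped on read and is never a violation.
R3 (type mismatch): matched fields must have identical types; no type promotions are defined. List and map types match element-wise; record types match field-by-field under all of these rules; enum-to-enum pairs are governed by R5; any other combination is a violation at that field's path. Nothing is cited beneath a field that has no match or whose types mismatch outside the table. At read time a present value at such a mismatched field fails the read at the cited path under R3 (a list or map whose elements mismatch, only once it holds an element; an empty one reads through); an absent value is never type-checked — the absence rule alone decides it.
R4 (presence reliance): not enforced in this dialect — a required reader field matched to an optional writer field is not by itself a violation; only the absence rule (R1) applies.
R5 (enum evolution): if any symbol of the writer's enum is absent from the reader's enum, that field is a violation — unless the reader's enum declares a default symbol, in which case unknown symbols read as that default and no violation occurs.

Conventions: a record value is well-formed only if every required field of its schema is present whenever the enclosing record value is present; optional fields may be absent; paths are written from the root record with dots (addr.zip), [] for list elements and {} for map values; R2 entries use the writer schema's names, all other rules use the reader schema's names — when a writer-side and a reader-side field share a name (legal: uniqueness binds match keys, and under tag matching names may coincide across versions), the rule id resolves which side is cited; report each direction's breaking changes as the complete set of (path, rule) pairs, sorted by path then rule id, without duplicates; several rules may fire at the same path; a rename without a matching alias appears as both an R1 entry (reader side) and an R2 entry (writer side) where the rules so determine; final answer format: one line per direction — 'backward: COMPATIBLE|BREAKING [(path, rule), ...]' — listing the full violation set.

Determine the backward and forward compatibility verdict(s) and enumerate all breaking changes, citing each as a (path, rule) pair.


backward: BREAKING [(primary, R1)]; forward: BREAKING [(primary, R1), (role, R5)]

arrows below run writer -> reader for Ticket
backward on Ticket — v2 reading data written by v1:
  Priority -> Priority, writer optional: role aligns to role
  signature: no writer match
  list<int32> -> list<int32>, writer required: tags aligns to tags
  int32 -> int32, writer required: seq aligns to seq
  int64 -> int64, writer required: attempts aligns to attempts
  primary: no writer match
  bytes -> bytes, writer optional: blob aligns to blob
  float64 -> float64, writer optional: weight aligns to weight
  writer primary: unknown to reader
  breaking: (primary, R1)
  => 1 violation(s): backward is BREAKING for Ticket
forward on Ticket — v1 reading data written by v2:
  Priority -> Priority, writer optional: role aligns to role
  list<int32> -> list<int32>, writer required: tags aligns to tags
  int32 -> int32, writer required: seq aligns to seq
  int64 -> int64, writer required: attempts aligns to attempts
  primary: no writer match
  bytes -> bytes, writer optional: blob aligns to blob
  float64 -> float64, writer optional: weight aligns to weight
  writer signature: unknown to reader
  writer primary: unknown to reader
  breaking: (primary, R1)
  breaking: (role, R5)
  => 2 violation(s): forward is BREAKING for Ticket


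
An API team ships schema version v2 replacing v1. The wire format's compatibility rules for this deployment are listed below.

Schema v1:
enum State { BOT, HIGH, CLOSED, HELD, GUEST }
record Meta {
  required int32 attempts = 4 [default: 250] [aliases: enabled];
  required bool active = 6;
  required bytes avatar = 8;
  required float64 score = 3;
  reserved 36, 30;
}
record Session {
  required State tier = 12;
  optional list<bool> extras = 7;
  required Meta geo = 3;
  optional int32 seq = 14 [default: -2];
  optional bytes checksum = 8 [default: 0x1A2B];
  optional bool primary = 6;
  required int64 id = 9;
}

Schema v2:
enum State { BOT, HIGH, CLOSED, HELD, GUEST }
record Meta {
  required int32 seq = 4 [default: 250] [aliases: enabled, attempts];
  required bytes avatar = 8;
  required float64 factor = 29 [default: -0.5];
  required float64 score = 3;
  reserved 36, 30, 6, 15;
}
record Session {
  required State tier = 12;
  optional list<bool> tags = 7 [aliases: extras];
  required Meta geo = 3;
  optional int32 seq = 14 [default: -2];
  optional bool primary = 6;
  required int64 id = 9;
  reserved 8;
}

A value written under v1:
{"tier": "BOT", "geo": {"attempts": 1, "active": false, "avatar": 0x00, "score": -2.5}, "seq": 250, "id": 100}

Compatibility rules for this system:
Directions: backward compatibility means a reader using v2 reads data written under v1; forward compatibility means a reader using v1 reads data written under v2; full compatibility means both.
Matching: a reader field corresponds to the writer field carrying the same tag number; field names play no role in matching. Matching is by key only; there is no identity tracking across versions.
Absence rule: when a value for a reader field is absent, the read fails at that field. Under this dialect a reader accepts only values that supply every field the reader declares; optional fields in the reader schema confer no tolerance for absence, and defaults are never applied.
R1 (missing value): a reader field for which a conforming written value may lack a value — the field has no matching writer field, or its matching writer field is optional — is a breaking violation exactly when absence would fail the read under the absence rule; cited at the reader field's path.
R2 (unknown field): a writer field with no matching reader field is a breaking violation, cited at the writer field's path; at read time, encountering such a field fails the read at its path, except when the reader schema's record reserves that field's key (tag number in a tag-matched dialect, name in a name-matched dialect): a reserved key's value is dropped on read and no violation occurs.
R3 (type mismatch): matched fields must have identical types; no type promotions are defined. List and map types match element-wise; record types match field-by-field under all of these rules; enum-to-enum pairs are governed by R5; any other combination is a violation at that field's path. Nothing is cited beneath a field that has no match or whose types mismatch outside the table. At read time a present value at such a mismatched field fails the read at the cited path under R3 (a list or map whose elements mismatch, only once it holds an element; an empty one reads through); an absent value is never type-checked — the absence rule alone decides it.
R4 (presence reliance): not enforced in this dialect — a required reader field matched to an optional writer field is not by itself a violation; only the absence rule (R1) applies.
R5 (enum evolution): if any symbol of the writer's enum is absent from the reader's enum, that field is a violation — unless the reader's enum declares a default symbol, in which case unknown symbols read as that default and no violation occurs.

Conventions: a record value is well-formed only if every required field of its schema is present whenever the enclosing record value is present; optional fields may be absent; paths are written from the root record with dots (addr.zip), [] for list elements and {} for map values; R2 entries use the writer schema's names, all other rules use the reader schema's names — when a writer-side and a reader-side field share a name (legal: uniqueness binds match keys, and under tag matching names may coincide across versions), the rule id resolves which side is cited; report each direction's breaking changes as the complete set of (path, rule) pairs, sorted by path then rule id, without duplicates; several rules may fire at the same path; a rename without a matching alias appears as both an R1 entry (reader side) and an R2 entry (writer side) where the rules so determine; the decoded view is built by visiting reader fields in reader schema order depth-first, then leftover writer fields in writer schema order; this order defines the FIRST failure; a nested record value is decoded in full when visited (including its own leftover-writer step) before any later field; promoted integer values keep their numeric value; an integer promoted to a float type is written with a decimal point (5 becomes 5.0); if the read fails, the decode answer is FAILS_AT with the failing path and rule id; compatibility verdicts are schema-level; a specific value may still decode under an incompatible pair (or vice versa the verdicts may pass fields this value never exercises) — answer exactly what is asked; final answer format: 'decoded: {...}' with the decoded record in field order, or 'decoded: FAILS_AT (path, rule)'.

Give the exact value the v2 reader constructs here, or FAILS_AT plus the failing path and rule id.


in Session below, arrows point writer -> reader
decode walk for Session under reader schema v2:
  tier := "BOT"
  read fails at tags under R1 (no fill)
  => FAILS_AT (tags, R1)
the other Session changes do not affect what is asked:
  added field factor to record Meta: required float64, tag 29, default -0.5 (in v2 it sits immediately before score) -> matters for Session compatibility verdicts, not for this value's decode
  renamed field attempts to seq in record Meta (alias attempts declared on the renamed field) -> inert under this dialect — no rule fires on Session and the result does not move
  removed field active from record Meta (its key 6 joins the reserved list) -> matters for Session compatibility verdicts, not for this value's decode
  removed field checksum from record Session (its key 8 joins the reserved list) -> matters for Session compatibility verdicts, not for this value's decode

decoded: FAILS_AT (tags, R1)
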